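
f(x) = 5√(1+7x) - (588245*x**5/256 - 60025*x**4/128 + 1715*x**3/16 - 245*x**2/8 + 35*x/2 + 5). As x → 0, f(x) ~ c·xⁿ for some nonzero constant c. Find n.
6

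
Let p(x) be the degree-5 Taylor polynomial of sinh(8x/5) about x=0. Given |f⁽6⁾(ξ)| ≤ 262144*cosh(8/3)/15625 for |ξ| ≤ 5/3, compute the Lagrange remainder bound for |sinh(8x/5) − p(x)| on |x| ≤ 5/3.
16384*cosh(8/3)/32805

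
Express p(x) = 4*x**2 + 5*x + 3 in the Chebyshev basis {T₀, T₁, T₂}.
(5)T₀ + (5)T₁ + (2)T₂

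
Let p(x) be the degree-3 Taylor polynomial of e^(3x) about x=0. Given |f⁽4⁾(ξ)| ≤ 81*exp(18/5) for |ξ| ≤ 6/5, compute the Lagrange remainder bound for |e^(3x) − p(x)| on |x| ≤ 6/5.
4374*exp(18/5)/625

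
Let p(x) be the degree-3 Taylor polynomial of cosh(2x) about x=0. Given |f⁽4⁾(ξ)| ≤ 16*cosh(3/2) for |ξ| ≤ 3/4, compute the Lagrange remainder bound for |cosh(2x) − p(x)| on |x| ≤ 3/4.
27*cosh(3/2)/128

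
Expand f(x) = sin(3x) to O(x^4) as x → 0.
3*x - 9*x**3/2 + O(x**4)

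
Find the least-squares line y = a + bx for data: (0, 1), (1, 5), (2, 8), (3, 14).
a = 7/10, b = 21/5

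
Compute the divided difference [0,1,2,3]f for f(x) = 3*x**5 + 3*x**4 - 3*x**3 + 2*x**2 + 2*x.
90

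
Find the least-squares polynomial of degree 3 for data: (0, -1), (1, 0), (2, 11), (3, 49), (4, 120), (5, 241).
-115/126 + (-1061/756)x + (-5/36)x² + (109/54)x³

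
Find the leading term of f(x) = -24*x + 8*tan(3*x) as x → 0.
72*x**3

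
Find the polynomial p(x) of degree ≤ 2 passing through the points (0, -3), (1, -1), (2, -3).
-2*x**2 + 4*x - 3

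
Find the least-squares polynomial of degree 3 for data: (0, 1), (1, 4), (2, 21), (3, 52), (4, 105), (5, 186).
47/63 + (41/189)x + (379/126)x² + (47/54)x³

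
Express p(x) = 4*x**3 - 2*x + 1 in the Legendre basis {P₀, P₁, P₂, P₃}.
P₀ + (2/5)P₁ + (8/5)P₃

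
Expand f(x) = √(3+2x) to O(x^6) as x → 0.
sqrt(3) + sqrt(3)*x/3 - sqrt(3)*x**2/18 + sqrt(3)*x**3/54 - 5*sqrt(3)*x**4/648 + 7*sqrt(3)*x**5/1944 + O(x**6)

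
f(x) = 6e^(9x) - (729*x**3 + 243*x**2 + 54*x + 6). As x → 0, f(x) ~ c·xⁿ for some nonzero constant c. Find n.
4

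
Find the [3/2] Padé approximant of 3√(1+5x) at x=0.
(375*x**3/32 + 675*x**2/16 + 45*x/2 + 3)/(75*x**2/16 + 5*x + 1)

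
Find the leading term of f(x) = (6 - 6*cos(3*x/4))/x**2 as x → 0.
27/16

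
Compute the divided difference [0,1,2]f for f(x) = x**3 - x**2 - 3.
2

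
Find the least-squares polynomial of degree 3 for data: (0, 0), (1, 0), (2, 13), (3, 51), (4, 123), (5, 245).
-13/126 + (-1523/756)x + (97/252)x² + (53/27)x³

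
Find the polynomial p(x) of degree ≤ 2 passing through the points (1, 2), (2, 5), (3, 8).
3*x - 1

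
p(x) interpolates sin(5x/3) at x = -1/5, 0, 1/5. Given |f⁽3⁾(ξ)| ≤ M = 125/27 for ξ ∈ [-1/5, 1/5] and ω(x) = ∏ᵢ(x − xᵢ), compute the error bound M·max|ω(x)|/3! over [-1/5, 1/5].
sqrt(3)/729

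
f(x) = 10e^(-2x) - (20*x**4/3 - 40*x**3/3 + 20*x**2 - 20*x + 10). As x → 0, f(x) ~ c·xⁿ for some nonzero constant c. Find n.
5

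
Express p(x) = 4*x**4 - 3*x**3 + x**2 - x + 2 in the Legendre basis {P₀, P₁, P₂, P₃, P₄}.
(47/15)P₀ + (-14/5)P₁ + (62/21)P₂ + (-6/5)P₃ + (32/35)P₄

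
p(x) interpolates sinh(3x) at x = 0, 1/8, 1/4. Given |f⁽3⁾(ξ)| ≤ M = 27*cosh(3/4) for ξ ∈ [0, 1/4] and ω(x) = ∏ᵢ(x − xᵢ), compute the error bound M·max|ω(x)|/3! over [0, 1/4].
sqrt(3)*cosh(3/4)/512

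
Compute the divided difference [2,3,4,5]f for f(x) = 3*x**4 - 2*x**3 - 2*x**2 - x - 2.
40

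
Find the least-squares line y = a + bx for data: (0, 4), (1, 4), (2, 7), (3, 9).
a = 33/10, b = 9/5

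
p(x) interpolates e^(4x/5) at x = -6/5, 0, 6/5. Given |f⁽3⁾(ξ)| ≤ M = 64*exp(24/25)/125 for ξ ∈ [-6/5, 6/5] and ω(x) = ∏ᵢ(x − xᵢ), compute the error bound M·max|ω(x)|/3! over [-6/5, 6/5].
512*sqrt(3)*exp(24/25)/15625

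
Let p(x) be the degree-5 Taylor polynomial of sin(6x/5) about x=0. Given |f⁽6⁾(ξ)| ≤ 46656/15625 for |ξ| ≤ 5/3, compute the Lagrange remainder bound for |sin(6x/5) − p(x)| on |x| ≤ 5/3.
4/45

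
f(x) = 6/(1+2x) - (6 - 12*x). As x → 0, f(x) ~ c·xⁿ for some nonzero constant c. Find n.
2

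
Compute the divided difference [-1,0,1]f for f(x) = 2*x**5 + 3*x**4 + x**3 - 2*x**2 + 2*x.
1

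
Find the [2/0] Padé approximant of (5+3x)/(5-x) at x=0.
4*x**2/25 + 4*x/5 + 1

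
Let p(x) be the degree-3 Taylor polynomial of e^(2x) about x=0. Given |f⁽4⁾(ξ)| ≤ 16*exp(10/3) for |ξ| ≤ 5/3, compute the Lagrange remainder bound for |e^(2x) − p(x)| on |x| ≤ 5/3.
1250*exp(10/3)/243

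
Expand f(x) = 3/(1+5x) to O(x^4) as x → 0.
3 - 15*x + 75*x**2 - 375*x**3 + O(x**4)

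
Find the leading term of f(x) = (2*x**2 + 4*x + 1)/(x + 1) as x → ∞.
2*x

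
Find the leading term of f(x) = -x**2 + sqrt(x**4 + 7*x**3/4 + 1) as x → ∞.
7*x/8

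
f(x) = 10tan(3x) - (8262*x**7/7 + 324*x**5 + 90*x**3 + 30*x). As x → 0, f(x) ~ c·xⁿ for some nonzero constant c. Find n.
9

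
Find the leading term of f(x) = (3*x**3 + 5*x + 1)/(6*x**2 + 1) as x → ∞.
x/2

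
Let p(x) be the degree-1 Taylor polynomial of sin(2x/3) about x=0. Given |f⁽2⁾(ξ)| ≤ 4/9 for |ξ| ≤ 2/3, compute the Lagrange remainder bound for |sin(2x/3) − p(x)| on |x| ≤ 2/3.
8/81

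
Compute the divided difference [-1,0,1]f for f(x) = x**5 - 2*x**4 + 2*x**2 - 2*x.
0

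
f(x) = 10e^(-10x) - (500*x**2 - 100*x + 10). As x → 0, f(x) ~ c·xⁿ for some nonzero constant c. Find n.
3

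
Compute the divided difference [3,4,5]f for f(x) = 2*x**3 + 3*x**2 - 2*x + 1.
27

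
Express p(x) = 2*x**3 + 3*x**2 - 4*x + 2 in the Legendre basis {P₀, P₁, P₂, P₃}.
(3)P₀ + (-14/5)P₁ + (2)P₂ + (4/5)P₃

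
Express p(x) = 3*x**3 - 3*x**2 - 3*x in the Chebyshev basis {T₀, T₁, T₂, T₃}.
(-3/2)T₀ + (-3/4)T₁ + (-3/2)T₂ + (3/4)T₃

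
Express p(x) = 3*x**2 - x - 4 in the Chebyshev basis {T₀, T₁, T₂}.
(-5/2)T₀ - T₁ + (3/2)T₂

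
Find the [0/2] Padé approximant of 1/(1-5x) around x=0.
1/(1 - 5*x)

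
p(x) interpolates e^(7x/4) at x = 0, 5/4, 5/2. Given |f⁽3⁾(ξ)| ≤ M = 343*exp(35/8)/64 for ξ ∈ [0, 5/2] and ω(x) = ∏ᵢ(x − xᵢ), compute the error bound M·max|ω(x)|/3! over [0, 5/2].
42875*sqrt(3)*exp(35/8)/110592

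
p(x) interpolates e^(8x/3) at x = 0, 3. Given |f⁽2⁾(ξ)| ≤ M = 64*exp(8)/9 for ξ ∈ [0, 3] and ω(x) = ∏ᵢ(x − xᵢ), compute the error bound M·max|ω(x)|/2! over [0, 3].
8*exp(8)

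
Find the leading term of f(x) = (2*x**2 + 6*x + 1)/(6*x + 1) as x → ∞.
x/3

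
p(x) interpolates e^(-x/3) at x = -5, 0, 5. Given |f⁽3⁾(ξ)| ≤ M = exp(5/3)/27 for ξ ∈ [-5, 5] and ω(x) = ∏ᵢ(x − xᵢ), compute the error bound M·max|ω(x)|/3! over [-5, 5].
125*sqrt(3)*exp(5/3)/729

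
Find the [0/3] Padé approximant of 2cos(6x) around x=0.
2/(18*x**2 + 1)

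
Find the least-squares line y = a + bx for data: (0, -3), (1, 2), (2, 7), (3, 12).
a = -3, b = 5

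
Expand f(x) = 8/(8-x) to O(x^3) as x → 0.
1 + x/8 + x**2/64 + O(x**3)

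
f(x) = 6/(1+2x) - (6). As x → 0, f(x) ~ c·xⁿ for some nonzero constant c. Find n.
1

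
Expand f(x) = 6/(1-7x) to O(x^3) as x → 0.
6 + 42*x + 294*x**2 + O(x**3)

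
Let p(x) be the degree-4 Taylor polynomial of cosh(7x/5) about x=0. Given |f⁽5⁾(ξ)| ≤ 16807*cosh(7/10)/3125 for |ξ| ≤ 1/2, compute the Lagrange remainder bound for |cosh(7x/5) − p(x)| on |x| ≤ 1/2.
16807*cosh(7/10)/12000000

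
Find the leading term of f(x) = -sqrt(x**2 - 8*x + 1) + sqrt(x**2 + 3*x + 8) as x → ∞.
11/2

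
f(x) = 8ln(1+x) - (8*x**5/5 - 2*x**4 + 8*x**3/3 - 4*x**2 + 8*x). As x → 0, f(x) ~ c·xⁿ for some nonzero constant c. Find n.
6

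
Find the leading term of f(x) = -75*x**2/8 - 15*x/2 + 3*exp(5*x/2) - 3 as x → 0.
125*x**3/16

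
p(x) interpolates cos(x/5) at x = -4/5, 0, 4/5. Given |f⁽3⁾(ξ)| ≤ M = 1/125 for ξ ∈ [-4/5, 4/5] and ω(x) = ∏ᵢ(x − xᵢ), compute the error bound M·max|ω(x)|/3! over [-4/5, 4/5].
64*sqrt(3)/421875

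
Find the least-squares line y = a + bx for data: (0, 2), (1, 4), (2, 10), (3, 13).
a = 7/5, b = 39/10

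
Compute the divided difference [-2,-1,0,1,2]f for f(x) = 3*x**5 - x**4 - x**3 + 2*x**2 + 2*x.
-1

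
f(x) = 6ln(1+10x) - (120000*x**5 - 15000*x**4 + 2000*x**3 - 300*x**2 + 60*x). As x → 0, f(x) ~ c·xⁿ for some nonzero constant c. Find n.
6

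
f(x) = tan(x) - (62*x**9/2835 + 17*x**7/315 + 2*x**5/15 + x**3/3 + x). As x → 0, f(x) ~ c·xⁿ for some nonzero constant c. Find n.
11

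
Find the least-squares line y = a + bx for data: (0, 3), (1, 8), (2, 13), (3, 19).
a = 14/5, b = 53/10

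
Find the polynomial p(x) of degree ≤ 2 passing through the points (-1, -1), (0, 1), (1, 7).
2*x**2 + 4*x + 1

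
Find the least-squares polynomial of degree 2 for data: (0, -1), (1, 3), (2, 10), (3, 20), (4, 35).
-29/35 + (123/70)x + (25/14)x²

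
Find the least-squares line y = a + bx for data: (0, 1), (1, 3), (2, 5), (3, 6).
a = 6/5, b = 17/10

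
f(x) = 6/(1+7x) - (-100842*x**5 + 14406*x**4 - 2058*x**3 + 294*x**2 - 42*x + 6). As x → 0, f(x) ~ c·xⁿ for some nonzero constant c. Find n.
6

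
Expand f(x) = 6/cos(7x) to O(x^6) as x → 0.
6 + 147*x**2 + 12005*x**4/4 + O(x**6)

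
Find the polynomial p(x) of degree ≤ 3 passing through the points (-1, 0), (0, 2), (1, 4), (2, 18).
2*x**3 + 2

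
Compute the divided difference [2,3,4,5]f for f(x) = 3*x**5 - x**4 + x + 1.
361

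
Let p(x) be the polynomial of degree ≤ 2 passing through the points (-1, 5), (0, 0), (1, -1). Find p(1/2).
-1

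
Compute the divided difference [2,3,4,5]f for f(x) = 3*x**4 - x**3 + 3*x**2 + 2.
41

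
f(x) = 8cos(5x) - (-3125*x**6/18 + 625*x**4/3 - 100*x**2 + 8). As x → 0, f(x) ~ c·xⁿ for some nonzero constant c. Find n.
8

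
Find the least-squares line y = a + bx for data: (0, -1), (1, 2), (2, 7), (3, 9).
a = -1, b = 7/2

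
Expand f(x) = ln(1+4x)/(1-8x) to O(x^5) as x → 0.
4*x + 24*x**2 + 640*x**3/3 + 4928*x**4/3 + O(x**5)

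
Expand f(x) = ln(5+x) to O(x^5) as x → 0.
log(5) + x/5 - x**2/50 + x**3/375 - x**4/2500 + O(x**5)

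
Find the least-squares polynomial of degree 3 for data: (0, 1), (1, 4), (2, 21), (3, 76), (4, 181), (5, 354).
9/7 + (-4/3)x + (3/14)x² + (17/6)x³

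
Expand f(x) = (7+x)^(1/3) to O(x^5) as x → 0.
7**(1/3) + 7**(1/3)*x/21 - 7**(1/3)*x**2/441 + 5*7**(1/3)*x**3/27783 - 10*7**(1/3)*x**4/583443 + O(x**5)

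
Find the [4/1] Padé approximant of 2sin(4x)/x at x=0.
256*x**4/15 - 64*x**2/3 + 8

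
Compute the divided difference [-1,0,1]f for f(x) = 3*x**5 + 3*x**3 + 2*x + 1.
0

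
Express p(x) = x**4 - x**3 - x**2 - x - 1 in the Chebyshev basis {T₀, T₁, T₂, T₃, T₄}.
(-9/8)T₀ + (-7/4)T₁ + (-1/4)T₃ + (1/8)T₄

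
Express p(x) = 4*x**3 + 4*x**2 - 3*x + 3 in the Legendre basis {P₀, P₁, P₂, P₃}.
(13/3)P₀ + (-3/5)P₁ + (8/3)P₂ + (8/5)P₃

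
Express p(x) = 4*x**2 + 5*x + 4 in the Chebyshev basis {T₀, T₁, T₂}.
(6)T₀ + (5)T₁ + (2)T₂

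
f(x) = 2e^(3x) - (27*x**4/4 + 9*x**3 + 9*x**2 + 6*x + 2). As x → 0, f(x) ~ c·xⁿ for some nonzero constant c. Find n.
5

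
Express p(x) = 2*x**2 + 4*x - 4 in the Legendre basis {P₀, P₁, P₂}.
(-10/3)P₀ + (4)P₁ + (4/3)P₂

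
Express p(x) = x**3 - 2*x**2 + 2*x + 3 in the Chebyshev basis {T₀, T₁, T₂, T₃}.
(2)T₀ + (11/4)T₁ - T₂ + (1/4)T₃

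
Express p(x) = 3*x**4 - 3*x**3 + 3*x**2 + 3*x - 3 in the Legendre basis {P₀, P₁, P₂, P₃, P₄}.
(-7/5)P₀ + (6/5)P₁ + (26/7)P₂ + (-6/5)P₃ + (24/35)P₄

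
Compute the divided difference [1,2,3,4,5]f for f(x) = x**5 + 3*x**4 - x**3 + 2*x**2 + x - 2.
18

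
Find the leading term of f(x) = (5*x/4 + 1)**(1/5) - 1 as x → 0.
x/4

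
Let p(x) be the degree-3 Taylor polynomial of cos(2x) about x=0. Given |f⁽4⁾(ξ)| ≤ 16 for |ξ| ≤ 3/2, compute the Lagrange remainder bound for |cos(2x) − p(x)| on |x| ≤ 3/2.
27/8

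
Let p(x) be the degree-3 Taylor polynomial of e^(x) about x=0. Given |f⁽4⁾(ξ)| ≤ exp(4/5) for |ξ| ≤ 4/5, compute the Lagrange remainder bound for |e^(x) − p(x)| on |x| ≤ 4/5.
32*exp(4/5)/1875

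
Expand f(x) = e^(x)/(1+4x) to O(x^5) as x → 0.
1 - 3*x + 25*x**2/2 - 299*x**3/6 + 1595*x**4/8 + O(x**5)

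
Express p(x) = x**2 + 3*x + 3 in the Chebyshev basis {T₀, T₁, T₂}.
(7/2)T₀ + (3)T₁ + (1/2)T₂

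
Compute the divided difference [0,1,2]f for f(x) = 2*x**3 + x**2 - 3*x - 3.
7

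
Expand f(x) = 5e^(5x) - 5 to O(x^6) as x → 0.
25*x + 125*x**2/2 + 625*x**3/6 + 3125*x**4/24 + 3125*x**5/24 + O(x**6)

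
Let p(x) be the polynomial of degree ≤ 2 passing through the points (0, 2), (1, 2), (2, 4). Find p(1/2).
7/4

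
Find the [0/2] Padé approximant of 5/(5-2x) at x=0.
1/(1 - 2*x/5)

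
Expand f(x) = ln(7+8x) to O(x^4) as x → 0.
log(7) + 8*x/7 - 32*x**2/49 + 512*x**3/1029 + O(x**4)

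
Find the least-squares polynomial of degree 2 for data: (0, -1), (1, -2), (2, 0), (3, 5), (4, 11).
-41/35 + (-123/70)x + (17/14)x²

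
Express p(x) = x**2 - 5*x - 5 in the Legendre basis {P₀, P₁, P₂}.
(-14/3)P₀ + (-5)P₁ + (2/3)P₂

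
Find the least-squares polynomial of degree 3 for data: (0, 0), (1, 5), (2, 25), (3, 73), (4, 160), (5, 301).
-1/21 + (122/63)x + (23/21)x² + (19/9)x³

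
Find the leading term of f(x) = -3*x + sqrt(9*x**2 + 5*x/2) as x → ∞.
5/12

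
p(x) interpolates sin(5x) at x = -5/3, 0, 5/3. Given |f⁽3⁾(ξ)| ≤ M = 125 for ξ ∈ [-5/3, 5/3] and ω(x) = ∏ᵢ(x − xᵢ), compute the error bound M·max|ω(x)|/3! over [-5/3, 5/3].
15625*sqrt(3)/729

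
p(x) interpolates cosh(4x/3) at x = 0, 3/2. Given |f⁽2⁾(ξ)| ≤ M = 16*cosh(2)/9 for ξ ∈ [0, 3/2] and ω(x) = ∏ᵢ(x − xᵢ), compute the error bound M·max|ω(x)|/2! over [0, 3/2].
cosh(2)/2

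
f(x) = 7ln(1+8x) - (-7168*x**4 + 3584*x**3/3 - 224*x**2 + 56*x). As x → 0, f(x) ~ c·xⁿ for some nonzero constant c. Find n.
5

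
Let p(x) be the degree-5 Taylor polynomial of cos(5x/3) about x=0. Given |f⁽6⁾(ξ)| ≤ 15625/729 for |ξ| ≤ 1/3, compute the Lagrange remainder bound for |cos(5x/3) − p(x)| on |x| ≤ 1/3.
3125/76527504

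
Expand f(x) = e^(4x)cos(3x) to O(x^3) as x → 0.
1 + 4*x + 7*x**2/2 + O(x**3)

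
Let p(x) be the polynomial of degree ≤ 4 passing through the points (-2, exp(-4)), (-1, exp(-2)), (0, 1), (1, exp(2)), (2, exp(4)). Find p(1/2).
(-20*exp(2) + 3 + 5*(-exp(4) + 18 + 12*exp(2))*exp(4))*exp(-4)/128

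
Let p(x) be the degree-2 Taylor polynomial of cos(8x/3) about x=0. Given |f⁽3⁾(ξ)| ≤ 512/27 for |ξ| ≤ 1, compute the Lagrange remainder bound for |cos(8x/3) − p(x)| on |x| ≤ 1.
256/81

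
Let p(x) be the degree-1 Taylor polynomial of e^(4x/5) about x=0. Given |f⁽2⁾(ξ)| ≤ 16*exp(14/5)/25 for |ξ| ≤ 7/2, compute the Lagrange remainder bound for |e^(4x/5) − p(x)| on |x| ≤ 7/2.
98*exp(14/5)/25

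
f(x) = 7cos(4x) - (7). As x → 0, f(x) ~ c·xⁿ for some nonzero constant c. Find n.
2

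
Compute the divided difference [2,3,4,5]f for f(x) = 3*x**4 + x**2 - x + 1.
42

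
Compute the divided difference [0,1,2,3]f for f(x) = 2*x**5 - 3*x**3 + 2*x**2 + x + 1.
47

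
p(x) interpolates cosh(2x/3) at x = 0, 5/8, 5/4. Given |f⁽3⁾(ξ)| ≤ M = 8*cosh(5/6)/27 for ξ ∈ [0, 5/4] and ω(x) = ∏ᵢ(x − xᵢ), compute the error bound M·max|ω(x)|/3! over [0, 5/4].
125*sqrt(3)*cosh(5/6)/46656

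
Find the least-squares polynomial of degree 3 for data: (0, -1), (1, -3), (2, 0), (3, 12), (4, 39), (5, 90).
-74/63 + (-361/378)x + (-353/252)x² + (113/108)x³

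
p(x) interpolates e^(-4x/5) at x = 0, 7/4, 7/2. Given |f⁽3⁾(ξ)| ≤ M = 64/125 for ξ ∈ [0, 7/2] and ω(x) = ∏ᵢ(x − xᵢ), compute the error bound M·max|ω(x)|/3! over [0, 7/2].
343*sqrt(3)/3375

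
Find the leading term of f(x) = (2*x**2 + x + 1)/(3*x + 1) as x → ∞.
2*x/3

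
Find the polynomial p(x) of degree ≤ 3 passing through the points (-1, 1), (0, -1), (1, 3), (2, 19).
x**3 + 3*x**2 - 1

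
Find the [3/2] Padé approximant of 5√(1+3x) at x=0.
(135*x**3/32 + 405*x**2/16 + 45*x/2 + 5)/(27*x**2/16 + 3*x + 1)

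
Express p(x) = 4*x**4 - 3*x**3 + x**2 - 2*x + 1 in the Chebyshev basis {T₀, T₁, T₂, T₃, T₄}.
(3)T₀ + (-17/4)T₁ + (5/2)T₂ + (-3/4)T₃ + (1/2)T₄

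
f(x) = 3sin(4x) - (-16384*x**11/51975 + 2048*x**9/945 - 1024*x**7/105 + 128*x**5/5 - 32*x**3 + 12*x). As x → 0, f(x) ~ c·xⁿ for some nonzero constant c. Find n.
13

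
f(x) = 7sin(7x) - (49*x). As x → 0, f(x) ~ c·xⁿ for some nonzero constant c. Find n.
3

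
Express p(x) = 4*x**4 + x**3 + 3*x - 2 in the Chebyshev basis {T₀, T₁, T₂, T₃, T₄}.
(-1/2)T₀ + (15/4)T₁ + (2)T₂ + (1/4)T₃ + (1/2)T₄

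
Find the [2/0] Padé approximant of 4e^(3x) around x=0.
18*x**2 + 12*x + 4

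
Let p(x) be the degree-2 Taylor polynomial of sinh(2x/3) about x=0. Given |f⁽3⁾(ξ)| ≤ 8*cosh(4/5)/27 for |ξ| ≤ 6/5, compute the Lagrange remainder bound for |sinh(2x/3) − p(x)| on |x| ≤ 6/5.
32*cosh(4/5)/375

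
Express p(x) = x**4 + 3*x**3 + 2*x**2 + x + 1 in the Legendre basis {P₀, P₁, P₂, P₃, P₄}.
(28/15)P₀ + (14/5)P₁ + (40/21)P₂ + (6/5)P₃ + (8/35)P₄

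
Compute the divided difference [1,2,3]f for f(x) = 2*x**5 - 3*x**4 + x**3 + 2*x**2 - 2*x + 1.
113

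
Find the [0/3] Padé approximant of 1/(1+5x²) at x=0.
1/(5*x**2 + 1)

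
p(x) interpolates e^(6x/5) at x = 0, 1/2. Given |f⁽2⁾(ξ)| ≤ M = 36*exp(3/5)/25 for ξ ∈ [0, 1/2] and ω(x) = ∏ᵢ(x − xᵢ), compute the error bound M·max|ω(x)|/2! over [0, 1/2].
9*exp(3/5)/200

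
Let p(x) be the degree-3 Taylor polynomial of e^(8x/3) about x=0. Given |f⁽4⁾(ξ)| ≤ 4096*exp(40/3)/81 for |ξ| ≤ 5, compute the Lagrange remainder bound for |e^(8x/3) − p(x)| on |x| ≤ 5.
320000*exp(40/3)/243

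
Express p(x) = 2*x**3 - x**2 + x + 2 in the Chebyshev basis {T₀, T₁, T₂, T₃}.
(3/2)T₀ + (5/2)T₁ + (-1/2)T₂ + (1/2)T₃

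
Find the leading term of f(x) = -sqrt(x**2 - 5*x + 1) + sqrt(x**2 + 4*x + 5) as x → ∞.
9/2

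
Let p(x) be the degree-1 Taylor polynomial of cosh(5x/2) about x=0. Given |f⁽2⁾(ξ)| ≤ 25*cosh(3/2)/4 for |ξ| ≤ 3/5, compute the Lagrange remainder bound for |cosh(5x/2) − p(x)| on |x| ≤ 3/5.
9*cosh(3/2)/8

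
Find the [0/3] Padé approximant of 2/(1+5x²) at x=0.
2/(5*x**2 + 1)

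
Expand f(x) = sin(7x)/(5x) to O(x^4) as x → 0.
7/5 - 343*x**2/30 + O(x**4)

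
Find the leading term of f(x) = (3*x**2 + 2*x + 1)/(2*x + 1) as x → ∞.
3*x/2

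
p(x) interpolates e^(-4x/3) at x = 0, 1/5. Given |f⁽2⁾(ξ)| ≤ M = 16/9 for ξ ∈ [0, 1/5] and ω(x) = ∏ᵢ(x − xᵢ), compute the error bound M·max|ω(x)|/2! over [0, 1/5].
2/225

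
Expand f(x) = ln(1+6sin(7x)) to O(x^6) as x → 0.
42*x - 882*x**2 + 24353*x**3 - 763518*x**4 + 102136139*x**5/4 + O(x**6)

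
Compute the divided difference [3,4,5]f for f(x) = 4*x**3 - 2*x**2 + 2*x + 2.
46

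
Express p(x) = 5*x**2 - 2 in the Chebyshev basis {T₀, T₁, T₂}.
(1/2)T₀ + (5/2)T₂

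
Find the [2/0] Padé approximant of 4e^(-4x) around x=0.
32*x**2 - 16*x + 4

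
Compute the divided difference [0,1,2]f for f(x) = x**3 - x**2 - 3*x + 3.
2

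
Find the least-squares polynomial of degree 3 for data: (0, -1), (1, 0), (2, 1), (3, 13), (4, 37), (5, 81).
-52/63 + (167/189)x + (-421/252)x² + (103/108)x³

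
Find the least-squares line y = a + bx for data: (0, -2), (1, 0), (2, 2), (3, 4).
a = -2, b = 2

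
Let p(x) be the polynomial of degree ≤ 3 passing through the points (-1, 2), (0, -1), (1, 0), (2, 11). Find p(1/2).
-11/8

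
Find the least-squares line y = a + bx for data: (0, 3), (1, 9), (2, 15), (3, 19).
a = 17/5, b = 27/5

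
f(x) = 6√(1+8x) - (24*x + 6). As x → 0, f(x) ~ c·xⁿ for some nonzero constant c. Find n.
2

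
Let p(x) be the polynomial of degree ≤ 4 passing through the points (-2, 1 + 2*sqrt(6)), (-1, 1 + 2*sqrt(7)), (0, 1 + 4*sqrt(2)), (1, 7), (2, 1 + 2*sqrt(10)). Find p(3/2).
-35*sqrt(2)/16 - 5*sqrt(6)/64 + 7*sqrt(7)/16 + 35*sqrt(10)/64 + 121/16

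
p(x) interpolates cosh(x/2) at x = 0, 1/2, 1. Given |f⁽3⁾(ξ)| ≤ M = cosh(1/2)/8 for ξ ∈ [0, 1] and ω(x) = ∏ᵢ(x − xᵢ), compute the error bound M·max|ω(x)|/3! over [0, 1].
sqrt(3)*cosh(1/2)/1728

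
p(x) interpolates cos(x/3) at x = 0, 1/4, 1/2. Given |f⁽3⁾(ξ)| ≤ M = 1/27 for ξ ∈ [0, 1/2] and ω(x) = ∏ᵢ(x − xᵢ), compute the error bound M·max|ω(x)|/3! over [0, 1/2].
sqrt(3)/46656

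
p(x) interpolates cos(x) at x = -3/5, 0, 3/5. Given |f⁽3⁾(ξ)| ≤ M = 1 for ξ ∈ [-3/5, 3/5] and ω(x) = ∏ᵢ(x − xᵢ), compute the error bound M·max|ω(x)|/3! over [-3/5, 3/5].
sqrt(3)/125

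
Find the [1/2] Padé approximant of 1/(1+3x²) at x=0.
1/(3*x**2 + 1)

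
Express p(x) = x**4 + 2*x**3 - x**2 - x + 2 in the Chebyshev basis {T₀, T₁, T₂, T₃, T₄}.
(15/8)T₀ + (1/2)T₁ + (1/2)T₃ + (1/8)T₄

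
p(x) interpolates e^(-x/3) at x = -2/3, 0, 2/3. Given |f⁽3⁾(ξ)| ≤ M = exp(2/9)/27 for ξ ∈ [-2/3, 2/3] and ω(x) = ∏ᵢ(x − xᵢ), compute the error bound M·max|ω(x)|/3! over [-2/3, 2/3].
8*sqrt(3)*exp(2/9)/19683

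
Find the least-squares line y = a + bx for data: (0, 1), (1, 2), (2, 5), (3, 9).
a = 1/5, b = 27/10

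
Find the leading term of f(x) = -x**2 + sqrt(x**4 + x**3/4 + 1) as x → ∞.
x/8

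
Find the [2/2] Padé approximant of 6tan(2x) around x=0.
12*x/(1 - 4*x**2/3)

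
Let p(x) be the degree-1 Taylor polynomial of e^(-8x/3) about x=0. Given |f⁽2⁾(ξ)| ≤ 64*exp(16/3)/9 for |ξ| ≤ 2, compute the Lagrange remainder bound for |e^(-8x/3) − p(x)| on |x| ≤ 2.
128*exp(16/3)/9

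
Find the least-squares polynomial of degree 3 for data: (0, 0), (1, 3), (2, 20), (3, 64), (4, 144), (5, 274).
(-19/42)x + (41/28)x² + (23/12)x³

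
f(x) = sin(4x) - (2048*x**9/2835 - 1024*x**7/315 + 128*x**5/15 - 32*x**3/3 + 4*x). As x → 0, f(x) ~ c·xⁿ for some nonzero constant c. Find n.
11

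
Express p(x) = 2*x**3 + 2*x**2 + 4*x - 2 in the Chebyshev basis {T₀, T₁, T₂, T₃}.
-T₀ + (11/2)T₁ + T₂ + (1/2)T₃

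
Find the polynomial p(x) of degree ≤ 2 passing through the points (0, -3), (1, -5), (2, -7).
-2*x - 3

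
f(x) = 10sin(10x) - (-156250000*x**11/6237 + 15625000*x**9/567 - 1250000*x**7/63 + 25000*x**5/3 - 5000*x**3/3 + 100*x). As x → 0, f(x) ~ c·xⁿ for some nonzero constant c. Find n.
13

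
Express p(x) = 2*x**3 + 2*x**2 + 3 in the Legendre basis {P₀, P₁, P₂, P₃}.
(11/3)P₀ + (6/5)P₁ + (4/3)P₂ + (4/5)P₃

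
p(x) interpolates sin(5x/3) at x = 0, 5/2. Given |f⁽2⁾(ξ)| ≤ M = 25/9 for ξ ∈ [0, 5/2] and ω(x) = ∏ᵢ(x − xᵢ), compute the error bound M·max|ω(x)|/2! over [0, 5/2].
625/288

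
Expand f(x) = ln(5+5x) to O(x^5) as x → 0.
log(5) + x - x**2/2 + x**3/3 - x**4/4 + O(x**5)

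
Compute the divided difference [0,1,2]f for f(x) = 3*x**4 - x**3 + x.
18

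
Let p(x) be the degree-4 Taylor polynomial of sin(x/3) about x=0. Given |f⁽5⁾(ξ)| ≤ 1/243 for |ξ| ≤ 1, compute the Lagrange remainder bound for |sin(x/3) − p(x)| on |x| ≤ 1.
1/29160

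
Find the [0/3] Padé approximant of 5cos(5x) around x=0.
5/(25*x**2/2 + 1)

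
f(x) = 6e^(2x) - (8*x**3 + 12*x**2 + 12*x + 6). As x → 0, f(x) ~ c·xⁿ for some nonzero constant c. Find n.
4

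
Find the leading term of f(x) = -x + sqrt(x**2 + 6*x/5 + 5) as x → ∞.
3/5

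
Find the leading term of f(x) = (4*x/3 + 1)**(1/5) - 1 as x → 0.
4*x/15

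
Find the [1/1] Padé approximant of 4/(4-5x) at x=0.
1/(1 - 5*x/4)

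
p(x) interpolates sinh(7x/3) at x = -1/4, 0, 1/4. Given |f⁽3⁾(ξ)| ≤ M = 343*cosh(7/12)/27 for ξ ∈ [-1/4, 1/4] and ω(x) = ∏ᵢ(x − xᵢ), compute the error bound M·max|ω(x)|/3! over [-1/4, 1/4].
343*sqrt(3)*cosh(7/12)/46656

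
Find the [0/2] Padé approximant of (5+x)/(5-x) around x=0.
1/(2*x**2/25 - 2*x/5 + 1)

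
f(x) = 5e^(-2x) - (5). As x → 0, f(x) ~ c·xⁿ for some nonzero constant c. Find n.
1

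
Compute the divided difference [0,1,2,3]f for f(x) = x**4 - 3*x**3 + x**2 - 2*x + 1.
3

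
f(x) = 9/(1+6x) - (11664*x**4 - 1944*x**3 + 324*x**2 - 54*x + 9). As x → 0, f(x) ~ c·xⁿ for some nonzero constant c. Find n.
5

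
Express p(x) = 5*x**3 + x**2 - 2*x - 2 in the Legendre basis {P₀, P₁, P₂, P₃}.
(-5/3)P₀ + P₁ + (2/3)P₂ + (2)P₃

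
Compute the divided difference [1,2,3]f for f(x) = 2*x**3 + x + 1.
12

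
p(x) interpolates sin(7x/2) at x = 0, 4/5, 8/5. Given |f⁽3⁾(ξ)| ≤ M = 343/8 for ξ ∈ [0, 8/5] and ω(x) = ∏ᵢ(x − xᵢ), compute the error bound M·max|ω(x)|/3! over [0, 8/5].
2744*sqrt(3)/3375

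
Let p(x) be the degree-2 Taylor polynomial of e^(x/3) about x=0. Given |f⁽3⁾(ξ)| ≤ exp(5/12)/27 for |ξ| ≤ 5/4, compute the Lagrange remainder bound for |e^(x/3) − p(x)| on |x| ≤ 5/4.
125*exp(5/12)/10368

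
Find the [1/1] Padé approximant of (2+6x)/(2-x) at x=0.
(3*x + 1)/(1 - x/2)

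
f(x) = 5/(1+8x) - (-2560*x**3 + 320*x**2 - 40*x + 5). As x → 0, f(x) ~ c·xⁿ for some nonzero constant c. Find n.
4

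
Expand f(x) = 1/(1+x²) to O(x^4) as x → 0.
1 - x**2 + O(x**4)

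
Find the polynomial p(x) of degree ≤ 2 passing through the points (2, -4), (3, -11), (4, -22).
-2*x**2 + 3*x - 2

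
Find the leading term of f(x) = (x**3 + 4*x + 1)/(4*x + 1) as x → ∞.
x**2/4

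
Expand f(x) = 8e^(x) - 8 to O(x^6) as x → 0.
8*x + 4*x**2 + 4*x**3/3 + x**4/3 + x**5/15 + O(x**6)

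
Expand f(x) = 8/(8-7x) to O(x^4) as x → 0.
1 + 7*x/8 + 49*x**2/64 + 343*x**3/512 + O(x**4)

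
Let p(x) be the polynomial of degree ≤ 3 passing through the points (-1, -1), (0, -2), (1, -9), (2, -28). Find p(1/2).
-35/8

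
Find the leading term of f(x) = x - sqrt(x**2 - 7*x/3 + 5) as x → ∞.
7/6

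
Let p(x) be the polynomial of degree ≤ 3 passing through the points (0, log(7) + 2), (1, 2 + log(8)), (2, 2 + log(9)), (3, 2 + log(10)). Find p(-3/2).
log(5064403678929*2**(3/8)*3**(7/8)*5**(13/16)*7**(9/16)/34359738368000) + 2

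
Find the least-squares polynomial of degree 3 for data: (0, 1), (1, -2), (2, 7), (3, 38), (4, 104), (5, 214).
127/126 + (-3901/756)x + (43/126)x² + (199/108)x³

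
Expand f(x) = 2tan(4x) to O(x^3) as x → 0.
8*x + O(x**3)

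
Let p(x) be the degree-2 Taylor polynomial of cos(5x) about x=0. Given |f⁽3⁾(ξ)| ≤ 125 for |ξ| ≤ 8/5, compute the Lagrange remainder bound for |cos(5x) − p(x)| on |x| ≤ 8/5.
256/3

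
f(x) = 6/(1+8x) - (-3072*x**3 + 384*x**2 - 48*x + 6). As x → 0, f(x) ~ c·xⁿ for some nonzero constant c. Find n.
4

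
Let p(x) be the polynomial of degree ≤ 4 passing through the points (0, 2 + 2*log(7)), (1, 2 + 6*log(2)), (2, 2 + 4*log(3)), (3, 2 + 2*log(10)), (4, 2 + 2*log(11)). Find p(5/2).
2 + log(9*11**(59/64)*3**(13/16)*5**(15/16)*7**(3/64)/11)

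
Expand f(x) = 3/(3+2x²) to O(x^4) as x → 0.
1 - 2*x**2/3 + O(x**4)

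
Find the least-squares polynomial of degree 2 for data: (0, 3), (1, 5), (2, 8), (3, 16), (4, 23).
103/35 + (57/70)x + (15/14)x²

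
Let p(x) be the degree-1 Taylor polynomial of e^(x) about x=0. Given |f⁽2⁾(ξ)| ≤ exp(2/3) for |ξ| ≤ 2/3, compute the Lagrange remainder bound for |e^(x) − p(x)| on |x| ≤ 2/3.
2*exp(2/3)/9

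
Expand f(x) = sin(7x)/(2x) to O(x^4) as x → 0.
7/2 - 343*x**2/12 + O(x**4)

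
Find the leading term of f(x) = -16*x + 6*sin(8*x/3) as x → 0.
-512*x**3/27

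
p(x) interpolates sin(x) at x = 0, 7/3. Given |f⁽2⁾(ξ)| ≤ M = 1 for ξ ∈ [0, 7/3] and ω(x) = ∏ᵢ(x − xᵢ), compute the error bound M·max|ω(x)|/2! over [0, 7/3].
49/72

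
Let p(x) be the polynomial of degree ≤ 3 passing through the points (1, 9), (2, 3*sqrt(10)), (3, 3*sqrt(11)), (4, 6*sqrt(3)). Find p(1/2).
-105*sqrt(10)/16 - 15*sqrt(3)/8 + 63*sqrt(11)/16 + 315/16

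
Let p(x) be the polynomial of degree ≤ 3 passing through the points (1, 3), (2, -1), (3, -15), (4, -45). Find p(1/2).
25/8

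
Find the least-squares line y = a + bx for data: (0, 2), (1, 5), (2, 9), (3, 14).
a = 3/2, b = 4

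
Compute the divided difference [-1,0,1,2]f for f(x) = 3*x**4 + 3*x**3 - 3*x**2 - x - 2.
9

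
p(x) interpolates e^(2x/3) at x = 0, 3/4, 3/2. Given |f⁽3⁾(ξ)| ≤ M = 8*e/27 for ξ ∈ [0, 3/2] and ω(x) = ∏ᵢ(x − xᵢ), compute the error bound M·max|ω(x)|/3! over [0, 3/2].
sqrt(3)*e/216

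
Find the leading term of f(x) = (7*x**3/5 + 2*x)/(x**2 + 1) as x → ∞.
7*x/5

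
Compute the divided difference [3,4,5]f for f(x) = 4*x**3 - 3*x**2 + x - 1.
45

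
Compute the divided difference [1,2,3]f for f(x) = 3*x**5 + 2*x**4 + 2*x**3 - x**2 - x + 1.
331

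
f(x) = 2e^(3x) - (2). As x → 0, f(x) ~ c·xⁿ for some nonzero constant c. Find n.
1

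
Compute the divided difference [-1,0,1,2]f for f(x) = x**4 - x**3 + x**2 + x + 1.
1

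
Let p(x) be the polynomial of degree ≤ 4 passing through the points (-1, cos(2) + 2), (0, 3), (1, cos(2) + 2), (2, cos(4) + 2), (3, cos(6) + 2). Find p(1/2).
85*cos(2)/128 + 3*cos(6)/128 - 5*cos(4)/32 + 79/32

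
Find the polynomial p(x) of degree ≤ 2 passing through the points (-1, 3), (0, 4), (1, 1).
-2*x**2 - x + 4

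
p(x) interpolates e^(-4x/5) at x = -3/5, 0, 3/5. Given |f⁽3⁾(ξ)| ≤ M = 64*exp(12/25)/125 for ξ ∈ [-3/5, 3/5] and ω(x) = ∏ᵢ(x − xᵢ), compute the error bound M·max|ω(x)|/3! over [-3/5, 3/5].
64*sqrt(3)*exp(12/25)/15625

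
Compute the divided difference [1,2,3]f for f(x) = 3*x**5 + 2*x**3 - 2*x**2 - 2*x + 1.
280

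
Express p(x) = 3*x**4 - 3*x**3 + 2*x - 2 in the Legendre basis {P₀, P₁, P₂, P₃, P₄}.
(-7/5)P₀ + (1/5)P₁ + (12/7)P₂ + (-6/5)P₃ + (24/35)P₄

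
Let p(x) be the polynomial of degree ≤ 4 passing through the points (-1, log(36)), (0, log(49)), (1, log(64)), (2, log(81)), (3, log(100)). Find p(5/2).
log(81*2**(3/16)*3382626068196259438991546630859375**(1/64)*7**(7/16)/8)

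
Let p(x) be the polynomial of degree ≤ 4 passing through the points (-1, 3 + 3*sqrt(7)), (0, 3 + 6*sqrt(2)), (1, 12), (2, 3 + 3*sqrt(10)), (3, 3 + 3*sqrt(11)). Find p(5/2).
-123/64 - 15*sqrt(7)/128 + 21*sqrt(2)/16 + 105*sqrt(11)/128 + 105*sqrt(10)/32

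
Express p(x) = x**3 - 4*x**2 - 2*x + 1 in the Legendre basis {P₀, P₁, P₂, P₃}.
(-1/3)P₀ + (-7/5)P₁ + (-8/3)P₂ + (2/5)P₃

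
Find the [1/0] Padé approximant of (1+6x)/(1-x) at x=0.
7*x + 1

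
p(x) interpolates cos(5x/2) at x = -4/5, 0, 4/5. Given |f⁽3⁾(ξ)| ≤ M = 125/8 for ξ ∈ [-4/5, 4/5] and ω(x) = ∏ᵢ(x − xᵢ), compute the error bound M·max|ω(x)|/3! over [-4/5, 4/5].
8*sqrt(3)/27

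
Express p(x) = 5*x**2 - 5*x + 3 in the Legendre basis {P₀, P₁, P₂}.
(14/3)P₀ + (-5)P₁ + (10/3)P₂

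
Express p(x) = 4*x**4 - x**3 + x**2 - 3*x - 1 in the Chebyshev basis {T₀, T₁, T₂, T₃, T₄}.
T₀ + (-15/4)T₁ + (5/2)T₂ + (-1/4)T₃ + (1/2)T₄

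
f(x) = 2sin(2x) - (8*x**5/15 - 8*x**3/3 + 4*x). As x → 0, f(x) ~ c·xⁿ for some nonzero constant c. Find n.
7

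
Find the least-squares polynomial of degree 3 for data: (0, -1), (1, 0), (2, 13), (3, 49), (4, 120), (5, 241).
-143/126 + (29/108)x + (-211/252)x² + (113/54)x³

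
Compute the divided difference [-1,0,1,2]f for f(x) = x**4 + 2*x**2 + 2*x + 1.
2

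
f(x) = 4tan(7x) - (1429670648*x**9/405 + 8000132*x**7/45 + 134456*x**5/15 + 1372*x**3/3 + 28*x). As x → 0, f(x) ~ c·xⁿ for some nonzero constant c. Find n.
11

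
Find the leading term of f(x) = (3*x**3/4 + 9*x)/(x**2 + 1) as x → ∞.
3*x/4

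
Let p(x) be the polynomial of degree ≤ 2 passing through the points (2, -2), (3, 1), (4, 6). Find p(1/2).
-11/4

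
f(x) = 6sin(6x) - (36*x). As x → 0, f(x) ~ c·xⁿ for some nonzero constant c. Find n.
3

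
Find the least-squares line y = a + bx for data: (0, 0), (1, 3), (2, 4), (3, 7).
a = 1/5, b = 11/5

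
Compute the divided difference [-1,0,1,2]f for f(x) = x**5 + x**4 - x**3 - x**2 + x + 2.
6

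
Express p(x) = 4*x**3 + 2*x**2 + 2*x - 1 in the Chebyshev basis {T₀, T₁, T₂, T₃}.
(5)T₁ + T₂ + T₃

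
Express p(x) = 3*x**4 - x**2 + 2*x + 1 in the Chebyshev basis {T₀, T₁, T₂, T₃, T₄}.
(13/8)T₀ + (2)T₁ + T₂ + (3/8)T₄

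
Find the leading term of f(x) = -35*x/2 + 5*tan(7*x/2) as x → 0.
1715*x**3/24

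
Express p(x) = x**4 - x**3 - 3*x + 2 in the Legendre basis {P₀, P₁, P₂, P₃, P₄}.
(11/5)P₀ + (-18/5)P₁ + (4/7)P₂ + (-2/5)P₃ + (8/35)P₄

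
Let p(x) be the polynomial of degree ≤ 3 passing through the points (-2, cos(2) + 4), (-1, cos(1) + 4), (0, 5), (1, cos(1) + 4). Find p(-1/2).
-cos(2)/16 + cos(1)/2 + 73/16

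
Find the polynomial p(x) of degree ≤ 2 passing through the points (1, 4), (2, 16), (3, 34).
3*x**2 + 3*x - 2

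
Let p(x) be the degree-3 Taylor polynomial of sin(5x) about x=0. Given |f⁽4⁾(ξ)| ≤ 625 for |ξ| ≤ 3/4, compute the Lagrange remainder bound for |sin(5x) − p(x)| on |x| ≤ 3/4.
16875/2048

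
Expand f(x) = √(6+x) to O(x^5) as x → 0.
sqrt(6) + sqrt(6)*x/12 - sqrt(6)*x**2/288 + sqrt(6)*x**3/3456 - 5*sqrt(6)*x**4/165888 + O(x**5)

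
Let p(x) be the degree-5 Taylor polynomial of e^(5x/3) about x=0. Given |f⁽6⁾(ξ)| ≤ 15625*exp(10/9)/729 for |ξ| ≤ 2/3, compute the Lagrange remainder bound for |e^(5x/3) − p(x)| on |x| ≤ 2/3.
12500*exp(10/9)/4782969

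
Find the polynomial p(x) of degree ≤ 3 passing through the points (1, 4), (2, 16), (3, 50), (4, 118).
2*x**3 - x**2 + x + 2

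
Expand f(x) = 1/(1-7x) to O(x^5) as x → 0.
1 + 7*x + 49*x**2 + 343*x**3 + 2401*x**4 + O(x**5)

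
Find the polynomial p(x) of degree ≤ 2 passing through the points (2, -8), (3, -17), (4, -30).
-2*x**2 + x - 2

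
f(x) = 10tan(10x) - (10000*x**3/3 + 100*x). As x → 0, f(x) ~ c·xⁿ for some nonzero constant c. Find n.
5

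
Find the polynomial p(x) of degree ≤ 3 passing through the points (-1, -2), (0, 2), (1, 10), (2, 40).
3*x**3 + 2*x**2 + 3*x + 2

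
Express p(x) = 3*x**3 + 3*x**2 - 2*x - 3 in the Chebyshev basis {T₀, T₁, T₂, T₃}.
(-3/2)T₀ + (1/4)T₁ + (3/2)T₂ + (3/4)T₃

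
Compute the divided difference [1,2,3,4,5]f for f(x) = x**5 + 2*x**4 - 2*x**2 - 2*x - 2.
17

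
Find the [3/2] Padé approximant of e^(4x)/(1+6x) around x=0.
(4288*x**3/1455 + 1992*x**2/485 + 294*x/97 + 1)/(-2828*x**2/485 + 488*x/97 + 1)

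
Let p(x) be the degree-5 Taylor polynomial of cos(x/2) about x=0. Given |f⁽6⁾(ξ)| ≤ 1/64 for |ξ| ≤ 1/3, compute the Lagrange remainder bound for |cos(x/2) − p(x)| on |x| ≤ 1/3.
1/33592320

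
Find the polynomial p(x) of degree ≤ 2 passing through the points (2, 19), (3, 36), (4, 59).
3*x**2 + 2*x + 3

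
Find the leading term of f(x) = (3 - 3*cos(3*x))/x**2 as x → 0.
27/2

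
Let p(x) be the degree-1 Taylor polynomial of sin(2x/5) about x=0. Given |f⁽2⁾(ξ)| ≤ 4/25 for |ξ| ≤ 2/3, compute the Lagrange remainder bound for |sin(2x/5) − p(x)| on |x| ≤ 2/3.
8/225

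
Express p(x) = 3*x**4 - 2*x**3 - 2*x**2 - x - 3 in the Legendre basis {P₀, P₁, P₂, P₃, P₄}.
(-46/15)P₀ + (-11/5)P₁ + (8/21)P₂ + (-4/5)P₃ + (24/35)P₄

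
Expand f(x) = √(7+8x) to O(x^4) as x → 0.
sqrt(7) + 4*sqrt(7)*x/7 - 8*sqrt(7)*x**2/49 + 32*sqrt(7)*x**3/343 + O(x**4)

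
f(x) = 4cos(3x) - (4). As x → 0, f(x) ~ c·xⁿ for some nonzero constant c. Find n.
2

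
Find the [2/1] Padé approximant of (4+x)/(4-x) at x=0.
(x/4 + 1)/(1 - x/4)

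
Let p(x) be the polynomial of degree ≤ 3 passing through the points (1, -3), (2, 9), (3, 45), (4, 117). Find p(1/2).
-15/4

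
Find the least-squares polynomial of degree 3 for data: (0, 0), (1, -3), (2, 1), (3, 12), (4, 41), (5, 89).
-5/42 + (-781/252)x + (-5/42)x² + (31/36)x³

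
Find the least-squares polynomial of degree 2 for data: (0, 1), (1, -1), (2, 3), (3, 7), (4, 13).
17/35 + (-48/35)x + (8/7)x²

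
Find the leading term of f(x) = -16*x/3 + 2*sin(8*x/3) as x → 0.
-512*x**3/81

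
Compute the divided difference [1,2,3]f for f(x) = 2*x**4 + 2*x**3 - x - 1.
62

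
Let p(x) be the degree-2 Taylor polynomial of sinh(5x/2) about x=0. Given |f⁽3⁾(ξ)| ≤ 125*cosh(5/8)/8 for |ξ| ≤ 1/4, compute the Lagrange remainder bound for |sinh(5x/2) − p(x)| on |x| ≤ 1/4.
125*cosh(5/8)/3072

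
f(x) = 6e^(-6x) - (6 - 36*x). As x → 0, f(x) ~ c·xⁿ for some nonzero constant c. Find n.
2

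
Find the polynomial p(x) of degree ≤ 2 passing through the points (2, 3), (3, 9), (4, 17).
x**2 + x - 3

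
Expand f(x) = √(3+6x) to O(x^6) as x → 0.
sqrt(3) + sqrt(3)*x - sqrt(3)*x**2/2 + sqrt(3)*x**3/2 - 5*sqrt(3)*x**4/8 + 7*sqrt(3)*x**5/8 + O(x**6)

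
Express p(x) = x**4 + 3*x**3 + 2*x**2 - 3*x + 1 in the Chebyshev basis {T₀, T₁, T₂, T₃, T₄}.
(19/8)T₀ + (-3/4)T₁ + (3/2)T₂ + (3/4)T₃ + (1/8)T₄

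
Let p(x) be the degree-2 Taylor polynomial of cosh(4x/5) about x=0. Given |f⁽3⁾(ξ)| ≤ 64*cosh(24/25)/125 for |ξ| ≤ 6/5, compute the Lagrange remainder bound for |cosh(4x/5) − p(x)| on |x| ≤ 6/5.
2304*cosh(24/25)/15625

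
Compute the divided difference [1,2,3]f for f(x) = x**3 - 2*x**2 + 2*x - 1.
4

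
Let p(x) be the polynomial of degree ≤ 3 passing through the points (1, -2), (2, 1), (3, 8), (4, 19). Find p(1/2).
-2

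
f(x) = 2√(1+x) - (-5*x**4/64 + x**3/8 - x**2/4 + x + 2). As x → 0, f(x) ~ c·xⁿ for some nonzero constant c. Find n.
5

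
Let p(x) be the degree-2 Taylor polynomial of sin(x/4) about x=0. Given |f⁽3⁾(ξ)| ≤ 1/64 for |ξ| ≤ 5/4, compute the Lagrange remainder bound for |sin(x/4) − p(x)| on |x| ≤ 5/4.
125/24576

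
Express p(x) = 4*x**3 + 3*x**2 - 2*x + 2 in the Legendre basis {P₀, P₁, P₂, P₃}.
(3)P₀ + (2/5)P₁ + (2)P₂ + (8/5)P₃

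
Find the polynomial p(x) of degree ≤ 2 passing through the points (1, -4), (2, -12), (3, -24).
-2*x**2 - 2*x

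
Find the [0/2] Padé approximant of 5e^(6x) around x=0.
5/(18*x**2 - 6*x + 1)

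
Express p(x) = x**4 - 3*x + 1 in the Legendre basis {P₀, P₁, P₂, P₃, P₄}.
(6/5)P₀ + (-3)P₁ + (4/7)P₂ + (8/35)P₄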